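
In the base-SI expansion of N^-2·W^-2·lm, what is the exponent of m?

-6

N = kg·m·s⁻².
So N⁻² = kg⁻²·m⁻²·s⁴.
W = kg·m²·s⁻³.
So W⁻² = kg⁻²·m⁻⁴·s⁶.
lm = cd.
Combining: N⁻²·W⁻²·lm = (kg⁻²·m⁻²·s⁴) · (kg⁻²·m⁻⁴·s⁶) · cd = kg⁻⁴·m⁻⁶·s¹⁰·cd.
The exponent of m is -6.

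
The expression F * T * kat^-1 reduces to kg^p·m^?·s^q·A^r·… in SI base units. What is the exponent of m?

F = C/V (capacitance = charge per voltage),
    = A·s/(kg·m²·s⁻³·A⁻¹) (substituting C and V),
    = kg⁻¹·m⁻²·s⁴·A².
T = Wb/m² (flux density = flux per area),
    = kg·s⁻²·A⁻¹.
kat = mol/s = s⁻¹·mol (catalytic activity).
So kat⁻¹ = s·mol⁻¹.
Combining: F·T·kat⁻¹ = (kg⁻¹·m⁻²·s⁴·A²) · (kg·s⁻²·A⁻¹) · (s·mol⁻¹) = m⁻²·s³·A·mol⁻¹.
The exponent of m is -2.

-2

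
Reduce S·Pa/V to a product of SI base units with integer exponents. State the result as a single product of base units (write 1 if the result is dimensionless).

V = W/A (potential = power per current),
    = kg·m²·s⁻³·A⁻¹.
So V⁻¹ = kg⁻¹·m⁻²·s³·A.
S = 1/Ω (conductance is reciprocal resistance),
    = kg⁻¹·m⁻²·s³·A².
Pa = N/m² (pressure = force per area),
    = kg·m⁻¹·s⁻².
Combining: V⁻¹·S·Pa = (kg⁻¹·m⁻²·s³·A) · (kg⁻¹·m⁻²·s³·A²) · (kg·m⁻¹·s⁻²) = kg⁻¹·m⁻⁵·s⁴·A³.

kg⁻¹·m⁻⁵·s⁴·A³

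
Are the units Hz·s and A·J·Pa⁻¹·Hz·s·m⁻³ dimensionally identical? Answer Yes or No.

No

Left side:
  Hz = s⁻¹.
  Combining: Hz·s = s⁻¹ · s = 1.
Right side:
  J = N·m (work = force × distance),
      = kg·m²·s⁻².
  Pa = N/m² (pressure = force per area),
      = kg·m⁻¹·s⁻².
  So Pa⁻¹ = kg⁻¹·m·s².
  Hz = 1/s = s⁻¹ (frequency is cycles per second).
  Combining: A·J·Pa⁻¹·Hz·s·m⁻³ = A · (kg·m²·s⁻²) · (kg⁻¹·m·s²) · s⁻¹ · s · m⁻³ = A.
Left is 1; right is A — different.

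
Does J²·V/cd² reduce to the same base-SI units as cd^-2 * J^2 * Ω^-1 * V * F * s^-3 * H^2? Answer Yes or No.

Left side:
  J = kg·m²·s⁻².
  So J² = kg²·m⁴·s⁻⁴.
  V = kg·m²·s⁻³·A⁻¹.
  Combining: cd⁻²·J²·V = cd⁻² · (kg²·m⁴·s⁻⁴) · (kg·m²·s⁻³·A⁻¹) = kg³·m⁶·s⁻⁷·A⁻¹·cd⁻².
Right side:
  J = kg·m²·s⁻².
  So J² = kg²·m⁴·s⁻⁴.
  Ω = kg·m²·s⁻³·A⁻².
  So Ω⁻¹ = kg⁻¹·m⁻²·s³·A².
  V = kg·m²·s⁻³·A⁻¹.
  F = kg⁻¹·m⁻²·s⁴·A².
  H = kg·m²·s⁻²·A⁻².
  So H² = kg²·m⁴·s⁻⁴·A⁻⁴.
  Combining: cd⁻²·J²·Ω⁻¹·V·F·s⁻³·H² = cd⁻² · (kg²·m⁴·s⁻⁴) · (kg⁻¹·m⁻²·s³·A²) · (kg·m²·s⁻³·A⁻¹) · (kg⁻¹·m⁻²·s⁴·A²) · s⁻³ · (kg²·m⁴·s⁻⁴·A⁻⁴) = kg³·m⁶·s⁻⁷·A⁻¹·cd⁻².
Both reduce to kg³·m⁶·s⁻⁷·A⁻¹·cd⁻².

Yes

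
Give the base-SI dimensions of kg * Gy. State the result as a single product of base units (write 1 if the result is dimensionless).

kg·m²·s⁻²

Gy = m²·s⁻².
Combining: kg·Gy = kg · (m²·s⁻²) = kg·m²·s⁻².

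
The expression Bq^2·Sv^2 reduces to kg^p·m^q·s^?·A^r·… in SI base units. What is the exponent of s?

Bq = 1/s = s⁻¹ (activity is decays per second).
So Bq² = s⁻².
Sv = J/kg (equivalent dose = energy per mass),
    = m²·s⁻².
So Sv² = m⁴·s⁻⁴.
Combining: Bq²·Sv² = s⁻² · (m⁴·s⁻⁴) = m⁴·s⁻⁶.
The exponent of s is -6.

-6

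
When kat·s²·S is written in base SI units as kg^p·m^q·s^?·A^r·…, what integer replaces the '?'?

kat = s⁻¹·mol.
S = kg⁻¹·m⁻²·s³·A².
Combining: kat·s²·S = (s⁻¹·mol) · s² · (kg⁻¹·m⁻²·s³·A²) = kg⁻¹·m⁻²·s⁴·A²·mol.
The exponent of s is 4.

4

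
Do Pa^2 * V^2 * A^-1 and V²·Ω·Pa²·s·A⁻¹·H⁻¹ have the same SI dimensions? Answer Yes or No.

Left side:
  Pa = kg·m⁻¹·s⁻².
  So Pa² = kg²·m⁻²·s⁻⁴.
  V = kg·m²·s⁻³·A⁻¹.
  So V² = kg²·m⁴·s⁻⁶·A⁻².
  Combining: Pa²·V²·A⁻¹ = (kg²·m⁻²·s⁻⁴) · (kg²·m⁴·s⁻⁶·A⁻²) · A⁻¹ = kg⁴·m²·s⁻¹⁰·A⁻³.
Right side:
  V = kg·m²·s⁻³·A⁻¹.
  So V² = kg²·m⁴·s⁻⁶·A⁻².
  Ω = kg·m²·s⁻³·A⁻².
  Pa = kg·m⁻¹·s⁻².
  So Pa² = kg²·m⁻²·s⁻⁴.
  H = kg·m²·s⁻²·A⁻².
  So H⁻¹ = kg⁻¹·m⁻²·s²·A².
  Combining: V²·Ω·Pa²·s·A⁻¹·H⁻¹ = (kg²·m⁴·s⁻⁶·A⁻²) · (kg·m²·s⁻³·A⁻²) · (kg²·m⁻²·s⁻⁴) · s · A⁻¹ · (kg⁻¹·m⁻²·s²·A²) = kg⁴·m²·s⁻¹⁰·A⁻³.
Both reduce to kg⁴·m²·s⁻¹⁰·A⁻³.

Yes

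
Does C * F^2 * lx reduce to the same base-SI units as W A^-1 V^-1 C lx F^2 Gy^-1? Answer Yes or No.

Left side:
  C = s·A.
  F = kg⁻¹·m⁻²·s⁴·A².
  So F² = kg⁻²·m⁻⁴·s⁸·A⁴.
  lx = m⁻²·cd.
  Combining: C·F²·lx = (s·A) · (kg⁻²·m⁻⁴·s⁸·A⁴) · (m⁻²·cd) = kg⁻²·m⁻⁶·s⁹·A⁵·cd.
Right side:
  W = J/s (power = energy per time),
      = kg·m²·s⁻³.
  V = W/A (potential = power per current),
      = kg·m²·s⁻³·A⁻¹.
  So V⁻¹ = kg⁻¹·m⁻²·s³·A.
  C = A·s = s·A (charge = current × time).
  lx = lm/m² (illuminance = luminous flux per area),
      = m⁻²·cd.
  F = C/V (capacitance = charge per voltage),
      = A·s/(kg·m²·s⁻³·A⁻¹) (substituting C and V),
      = kg⁻¹·m⁻²·s⁴·A².
  So F² = kg⁻²·m⁻⁴·s⁸·A⁴.
  Gy = J/kg (absorbed dose = energy per mass),
      = m²·s⁻².
  So Gy⁻¹ = m⁻²·s².
  Combining: W·A⁻¹·V⁻¹·C·lx·F²·Gy⁻¹ = (kg·m²·s⁻³) · A⁻¹ · (kg⁻¹·m⁻²·s³·A) · (s·A) · (m⁻²·cd) · (kg⁻²·m⁻⁴·s⁸·A⁴) · (m⁻²·s²) = kg⁻²·m⁻⁸·s¹¹·A⁵·cd.
Left is kg⁻²·m⁻⁶·s⁹·A⁵·cd; right is kg⁻²·m⁻⁸·s¹¹·A⁵·cd — different.

No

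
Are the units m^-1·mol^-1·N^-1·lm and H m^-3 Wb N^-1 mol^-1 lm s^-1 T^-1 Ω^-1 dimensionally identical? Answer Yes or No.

Left side:
  N = kg·m·s⁻².
  So N⁻¹ = kg⁻¹·m⁻¹·s².
  lm = cd.
  Combining: m⁻¹·mol⁻¹·N⁻¹·lm = m⁻¹ · mol⁻¹ · (kg⁻¹·m⁻¹·s²) · cd = kg⁻¹·m⁻²·s²·mol⁻¹·cd.
Right side:
  H = Wb/A (inductance = flux per current),
      = kg·m²·s⁻²·A⁻².
  Wb = V·s (flux: a volt is a weber per second),
      = kg·m²·s⁻²·A⁻¹.
  N = kg·m/s² = kg·m·s⁻² (force = mass × acceleration).
  So N⁻¹ = kg⁻¹·m⁻¹·s².
  lm = cd·sr = cd (luminous flux; sr is dimensionless).
  T = Wb/m² (flux density = flux per area),
      = kg·s⁻²·A⁻¹.
  So T⁻¹ = kg⁻¹·s²·A.
  Ω = V/A (resistance = voltage per current),
      = kg·m²·s⁻³·A⁻².
  So Ω⁻¹ = kg⁻¹·m⁻²·s³·A².
  Combining: H·m⁻³·Wb·N⁻¹·mol⁻¹·lm·s⁻¹·T⁻¹·Ω⁻¹ = (kg·m²·s⁻²·A⁻²) · m⁻³ · (kg·m²·s⁻²·A⁻¹) · (kg⁻¹·m⁻¹·s²) · mol⁻¹ · cd · s⁻¹ · (kg⁻¹·s²·A) · (kg⁻¹·m⁻²·s³·A²) = kg⁻¹·m⁻²·s²·mol⁻¹·cd.
Both reduce to kg⁻¹·m⁻²·s²·mol⁻¹·cd.

Yes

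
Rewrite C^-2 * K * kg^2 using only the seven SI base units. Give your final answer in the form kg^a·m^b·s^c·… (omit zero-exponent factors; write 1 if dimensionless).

kg²·s⁻²·A⁻²·K

C = A·s = s·A (charge = current × time).
So C⁻² = s⁻²·A⁻².
Combining: C⁻²·K·kg² = (s⁻²·A⁻²) · K · kg² = kg²·s⁻²·A⁻²·K.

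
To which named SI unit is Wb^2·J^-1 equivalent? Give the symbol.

H

Wb = kg·m²·s⁻²·A⁻¹.
So Wb² = kg²·m⁴·s⁻⁴·A⁻².
J = kg·m²·s⁻².
So J⁻¹ = kg⁻¹·m⁻²·s².
Combining: Wb²·J⁻¹ = (kg²·m⁴·s⁻⁴·A⁻²) · (kg⁻¹·m⁻²·s²) = kg·m²·s⁻²·A⁻².
kg·m²·s⁻²·A⁻² is the base-SI form of the henry.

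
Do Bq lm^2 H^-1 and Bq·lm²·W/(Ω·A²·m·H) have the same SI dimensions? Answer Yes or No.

Left side:
  Bq = s⁻¹.
  lm = cd.
  So lm² = cd².
  H = kg·m²·s⁻²·A⁻².
  So H⁻¹ = kg⁻¹·m⁻²·s²·A².
  Combining: Bq·lm²·H⁻¹ = s⁻¹ · cd² · (kg⁻¹·m⁻²·s²·A²) = kg⁻¹·m⁻²·s·A²·cd².
Right side:
  Ω = kg·m²·s⁻³·A⁻².
  So Ω⁻¹ = kg⁻¹·m⁻²·s³·A².
  Bq = s⁻¹.
  lm = cd.
  So lm² = cd².
  W = kg·m²·s⁻³.
  H = kg·m²·s⁻²·A⁻².
  So H⁻¹ = kg⁻¹·m⁻²·s²·A².
  Combining: Ω⁻¹·Bq·A⁻²·m⁻¹·lm²·W·H⁻¹ = (kg⁻¹·m⁻²·s³·A²) · s⁻¹ · A⁻² · m⁻¹ · cd² · (kg·m²·s⁻³) · (kg⁻¹·m⁻²·s²·A²) = kg⁻¹·m⁻³·s·A²·cd².
Left is kg⁻¹·m⁻²·s·A²·cd²; right is kg⁻¹·m⁻³·s·A²·cd² — different.

No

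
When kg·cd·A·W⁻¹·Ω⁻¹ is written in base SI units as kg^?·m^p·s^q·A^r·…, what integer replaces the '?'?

W = J/s (power = energy per time),
    = kg·m²·s⁻³.
So W⁻¹ = kg⁻¹·m⁻²·s³.
Ω = V/A (resistance = voltage per current),
    = kg·m²·s⁻³·A⁻².
So Ω⁻¹ = kg⁻¹·m⁻²·s³·A².
Combining: kg·cd·A·W⁻¹·Ω⁻¹ = kg · cd · A · (kg⁻¹·m⁻²·s³) · (kg⁻¹·m⁻²·s³·A²) = kg⁻¹·m⁻⁴·s⁶·A³·cd.
The exponent of kg is -1.

-1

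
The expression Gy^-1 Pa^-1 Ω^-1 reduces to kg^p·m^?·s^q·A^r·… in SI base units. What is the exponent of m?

-3

Gy = J/kg (absorbed dose = energy per mass),
    = m²·s⁻².
So Gy⁻¹ = m⁻²·s².
Pa = N/m² (pressure = force per area),
    = kg·m⁻¹·s⁻².
So Pa⁻¹ = kg⁻¹·m·s².
Ω = V/A (resistance = voltage per current),
    = kg·m²·s⁻³·A⁻².
So Ω⁻¹ = kg⁻¹·m⁻²·s³·A².
Combining: Gy⁻¹·Pa⁻¹·Ω⁻¹ = (m⁻²·s²) · (kg⁻¹·m·s²) · (kg⁻¹·m⁻²·s³·A²) = kg⁻²·m⁻³·s⁷·A².
The exponent of m is -3.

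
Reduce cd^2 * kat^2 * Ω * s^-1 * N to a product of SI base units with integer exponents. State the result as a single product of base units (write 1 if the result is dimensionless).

kg²·m³·s⁻⁸·A⁻²·mol²·cd²

kat = mol/s = s⁻¹·mol (catalytic activity).
So kat² = s⁻²·mol².
Ω = V/A (resistance = voltage per current),
    = kg·m²·s⁻³·A⁻².
N = kg·m/s² = kg·m·s⁻² (force = mass × acceleration).
Combining: cd²·kat²·Ω·s⁻¹·N = cd² · (s⁻²·mol²) · (kg·m²·s⁻³·A⁻²) · s⁻¹ · (kg·m·s⁻²) = kg²·m³·s⁻⁸·A⁻²·mol²·cd².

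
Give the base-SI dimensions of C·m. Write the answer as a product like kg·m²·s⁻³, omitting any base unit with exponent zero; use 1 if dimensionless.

m·s·A

C = s·A.
Combining: C·m = (s·A) · m = m·s·A.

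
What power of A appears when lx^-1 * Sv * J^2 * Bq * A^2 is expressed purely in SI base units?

2

lx = m⁻²·cd.
So lx⁻¹ = m²·cd⁻¹.
Sv = m²·s⁻².
J = kg·m²·s⁻².
So J² = kg²·m⁴·s⁻⁴.
Bq = s⁻¹.
Combining: lx⁻¹·Sv·J²·Bq·A² = (m²·cd⁻¹) · (m²·s⁻²) · (kg²·m⁴·s⁻⁴) · s⁻¹ · A² = kg²·m⁸·s⁻⁷·A²·cd⁻¹.
The exponent of A is 2.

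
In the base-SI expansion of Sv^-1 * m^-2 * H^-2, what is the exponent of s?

6

Sv = m²·s⁻².
So Sv⁻¹ = m⁻²·s².
H = kg·m²·s⁻²·A⁻².
So H⁻² = kg⁻²·m⁻⁴·s⁴·A⁴.
Combining: Sv⁻¹·m⁻²·H⁻² = (m⁻²·s²) · m⁻² · (kg⁻²·m⁻⁴·s⁴·A⁴) = kg⁻²·m⁻⁸·s⁶·A⁴.
The exponent of s is 6.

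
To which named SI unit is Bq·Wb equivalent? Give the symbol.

V

Bq = s⁻¹.
Wb = kg·m²·s⁻²·A⁻¹.
Combining: Bq·Wb = s⁻¹ · (kg·m²·s⁻²·A⁻¹) = kg·m²·s⁻³·A⁻¹.
kg·m²·s⁻³·A⁻¹ is the base-SI form of the volt.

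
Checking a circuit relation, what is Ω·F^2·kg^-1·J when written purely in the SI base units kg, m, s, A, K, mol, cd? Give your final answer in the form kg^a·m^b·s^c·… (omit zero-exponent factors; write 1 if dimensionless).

kg⁻¹·s³·A²

Ω = kg·m²·s⁻³·A⁻².
F = kg⁻¹·m⁻²·s⁴·A².
So F² = kg⁻²·m⁻⁴·s⁸·A⁴.
J = kg·m²·s⁻².
Combining: Ω·F²·kg⁻¹·J = (kg·m²·s⁻³·A⁻²) · (kg⁻²·m⁻⁴·s⁸·A⁴) · kg⁻¹ · (kg·m²·s⁻²) = kg⁻¹·s³·A².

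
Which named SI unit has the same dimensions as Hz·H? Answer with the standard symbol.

Ω

Hz = 1/s = s⁻¹ (frequency is cycles per second).
H = Wb/A (inductance = flux per current),
    = kg·m²·s⁻²·A⁻².
Combining: Hz·H = s⁻¹ · (kg·m²·s⁻²·A⁻²) = kg·m²·s⁻³·A⁻².
kg·m²·s⁻³·A⁻² is the base-SI form of the ohm.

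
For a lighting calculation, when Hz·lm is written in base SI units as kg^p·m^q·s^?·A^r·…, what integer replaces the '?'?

-1

Hz = s⁻¹.
lm = cd.
Combining: Hz·lm = s⁻¹ · cd = s⁻¹·cd.
The exponent of s is -1.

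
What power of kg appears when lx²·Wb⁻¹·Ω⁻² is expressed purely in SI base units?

lx = m⁻²·cd.
So lx² = m⁻⁴·cd².
Wb = kg·m²·s⁻²·A⁻¹.
So Wb⁻¹ = kg⁻¹·m⁻²·s²·A.
Ω = kg·m²·s⁻³·A⁻².
So Ω⁻² = kg⁻²·m⁻⁴·s⁶·A⁴.
Combining: lx²·Wb⁻¹·Ω⁻² = (m⁻⁴·cd²) · (kg⁻¹·m⁻²·s²·A) · (kg⁻²·m⁻⁴·s⁶·A⁴) = kg⁻³·m⁻¹⁰·s⁸·A⁵·cd².
The exponent of kg is -3.

-3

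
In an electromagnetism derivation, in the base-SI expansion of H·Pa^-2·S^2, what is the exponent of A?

2

H = Wb/A (inductance = flux per current),
    = kg·m²·s⁻²·A⁻².
Pa = N/m² (pressure = force per area),
    = kg·m⁻¹·s⁻².
So Pa⁻² = kg⁻²·m²·s⁴.
S = 1/Ω (conductance is reciprocal resistance),
    = kg⁻¹·m⁻²·s³·A².
So S² = kg⁻²·m⁻⁴·s⁶·A⁴.
Combining: H·Pa⁻²·S² = (kg·m²·s⁻²·A⁻²) · (kg⁻²·m²·s⁴) · (kg⁻²·m⁻⁴·s⁶·A⁴) = kg⁻³·s⁸·A².
The exponent of A is 2.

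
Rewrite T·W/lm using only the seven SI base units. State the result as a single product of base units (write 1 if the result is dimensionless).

kg²·m²·s⁻⁵·A⁻¹·cd⁻¹

T = kg·s⁻²·A⁻¹.
W = kg·m²·s⁻³.
lm = cd.
So lm⁻¹ = cd⁻¹.
Combining: T·W·lm⁻¹ = (kg·s⁻²·A⁻¹) · (kg·m²·s⁻³) · cd⁻¹ = kg²·m²·s⁻⁵·A⁻¹·cd⁻¹.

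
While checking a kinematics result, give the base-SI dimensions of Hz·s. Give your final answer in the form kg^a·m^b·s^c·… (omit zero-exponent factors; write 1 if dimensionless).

Hz = 1/s = s⁻¹ (frequency is cycles per second).
Combining: Hz·s = s⁻¹ · s = 1.

1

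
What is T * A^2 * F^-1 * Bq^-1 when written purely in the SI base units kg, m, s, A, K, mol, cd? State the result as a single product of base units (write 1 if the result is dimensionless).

kg²·m²·s⁻⁵·A⁻¹

T = Wb/m² (flux density = flux per area),
    = kg·s⁻²·A⁻¹.
F = C/V (capacitance = charge per voltage),
    = A·s/(kg·m²·s⁻³·A⁻¹) (substituting C and V),
    = kg⁻¹·m⁻²·s⁴·A².
So F⁻¹ = kg·m²·s⁻⁴·A⁻².
Bq = 1/s = s⁻¹ (activity is decays per second).
So Bq⁻¹ = s.
Combining: T·A²·F⁻¹·Bq⁻¹ = (kg·s⁻²·A⁻¹) · A² · (kg·m²·s⁻⁴·A⁻²) · s = kg²·m²·s⁻⁵·A⁻¹.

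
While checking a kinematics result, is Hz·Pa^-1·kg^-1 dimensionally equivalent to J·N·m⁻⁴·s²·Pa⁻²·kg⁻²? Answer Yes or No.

No

Left side:
  Hz = 1/s = s⁻¹ (frequency is cycles per second).
  Pa = N/m² (pressure = force per area),
      = kg·m⁻¹·s⁻².
  So Pa⁻¹ = kg⁻¹·m·s².
  Combining: Hz·Pa⁻¹·kg⁻¹ = s⁻¹ · (kg⁻¹·m·s²) · kg⁻¹ = kg⁻²·m·s.
Right side:
  J = N·m (work = force × distance),
      = kg·m²·s⁻².
  N = kg·m/s² = kg·m·s⁻² (force = mass × acceleration).
  Pa = N/m² (pressure = force per area),
      = kg·m⁻¹·s⁻².
  So Pa⁻² = kg⁻²·m²·s⁴.
  Combining: J·N·m⁻⁴·s²·Pa⁻²·kg⁻² = (kg·m²·s⁻²) · (kg·m·s⁻²) · m⁻⁴ · s² · (kg⁻²·m²·s⁴) · kg⁻² = kg⁻²·m·s².
Left is kg⁻²·m·s; right is kg⁻²·m·s² — different.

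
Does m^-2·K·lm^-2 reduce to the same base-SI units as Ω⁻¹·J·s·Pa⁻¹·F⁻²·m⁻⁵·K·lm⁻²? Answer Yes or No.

Left side:
  lm = cd.
  So lm⁻² = cd⁻².
  Combining: m⁻²·K·lm⁻² = m⁻² · K · cd⁻² = m⁻²·K·cd⁻².
Right side:
  Ω = kg·m²·s⁻³·A⁻².
  So Ω⁻¹ = kg⁻¹·m⁻²·s³·A².
  J = kg·m²·s⁻².
  Pa = kg·m⁻¹·s⁻².
  So Pa⁻¹ = kg⁻¹·m·s².
  F = kg⁻¹·m⁻²·s⁴·A².
  So F⁻² = kg²·m⁴·s⁻⁸·A⁻⁴.
  lm = cd.
  So lm⁻² = cd⁻².
  Combining: Ω⁻¹·J·s·Pa⁻¹·F⁻²·m⁻⁵·K·lm⁻² = (kg⁻¹·m⁻²·s³·A²) · (kg·m²·s⁻²) · s · (kg⁻¹·m·s²) · (kg²·m⁴·s⁻⁸·A⁻⁴) · m⁻⁵ · K · cd⁻² = kg·s⁻⁴·A⁻²·K·cd⁻².
Left is m⁻²·K·cd⁻²; right is kg·s⁻⁴·A⁻²·K·cd⁻² — different.

No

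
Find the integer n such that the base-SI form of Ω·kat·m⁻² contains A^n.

Ω = kg·m²·s⁻³·A⁻².
kat = s⁻¹·mol.
Combining: Ω·kat·m⁻² = (kg·m²·s⁻³·A⁻²) · (s⁻¹·mol) · m⁻² = kg·s⁻⁴·A⁻²·mol.
The exponent of A is -2.

-2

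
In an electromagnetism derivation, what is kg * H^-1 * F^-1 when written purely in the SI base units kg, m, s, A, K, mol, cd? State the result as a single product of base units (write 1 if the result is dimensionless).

H = Wb/A (inductance = flux per current),
    = kg·m²·s⁻²·A⁻².
So H⁻¹ = kg⁻¹·m⁻²·s²·A².
F = C/V (capacitance = charge per voltage),
    = A·s/(kg·m²·s⁻³·A⁻¹) (substituting C and V),
    = kg⁻¹·m⁻²·s⁴·A².
So F⁻¹ = kg·m²·s⁻⁴·A⁻².
Combining: kg·H⁻¹·F⁻¹ = kg · (kg⁻¹·m⁻²·s²·A²) · (kg·m²·s⁻⁴·A⁻²) = kg·s⁻².

kg·s⁻²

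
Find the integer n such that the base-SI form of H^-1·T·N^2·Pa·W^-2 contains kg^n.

1

H = kg·m²·s⁻²·A⁻².
So H⁻¹ = kg⁻¹·m⁻²·s²·A².
T = kg·s⁻²·A⁻¹.
N = kg·m·s⁻².
So N² = kg²·m²·s⁻⁴.
Pa = kg·m⁻¹·s⁻².
W = kg·m²·s⁻³.
So W⁻² = kg⁻²·m⁻⁴·s⁶.
Combining: H⁻¹·T·N²·Pa·W⁻² = (kg⁻¹·m⁻²·s²·A²) · (kg·s⁻²·A⁻¹) · (kg²·m²·s⁻⁴) · (kg·m⁻¹·s⁻²) · (kg⁻²·m⁻⁴·s⁶) = kg·m⁻⁵·A.
The exponent of kg is 1.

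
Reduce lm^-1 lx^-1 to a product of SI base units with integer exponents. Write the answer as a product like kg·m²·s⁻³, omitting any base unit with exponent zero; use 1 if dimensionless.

m²·cd⁻²

lm = cd·sr = cd (luminous flux; sr is dimensionless).
So lm⁻¹ = cd⁻¹.
lx = lm/m² (illuminance = luminous flux per area),
    = m⁻²·cd.
So lx⁻¹ = m²·cd⁻¹.
Combining: lm⁻¹·lx⁻¹ = cd⁻¹ · (m²·cd⁻¹) = m²·cd⁻².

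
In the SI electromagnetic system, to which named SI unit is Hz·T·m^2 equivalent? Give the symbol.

Hz = s⁻¹.
T = kg·s⁻²·A⁻¹.
Combining: Hz·T·m² = s⁻¹ · (kg·s⁻²·A⁻¹) · m² = kg·m²·s⁻³·A⁻¹.
kg·m²·s⁻³·A⁻¹ is the base-SI form of the volt.

V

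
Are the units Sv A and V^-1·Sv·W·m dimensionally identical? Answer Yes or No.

Left side:
  Sv = m²·s⁻².
  Combining: Sv·A = (m²·s⁻²) · A = m²·s⁻²·A.
Right side:
  V = kg·m²·s⁻³·A⁻¹.
  So V⁻¹ = kg⁻¹·m⁻²·s³·A.
  Sv = m²·s⁻².
  W = kg·m²·s⁻³.
  Combining: V⁻¹·Sv·W·m = (kg⁻¹·m⁻²·s³·A) · (m²·s⁻²) · (kg·m²·s⁻³) · m = m³·s⁻²·A.
Left is m²·s⁻²·A; right is m³·s⁻²·A — different.

No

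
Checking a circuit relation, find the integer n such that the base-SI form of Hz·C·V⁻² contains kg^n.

Hz = 1/s = s⁻¹ (frequency is cycles per second).
C = A·s = s·A (charge = current × time).
V = W/A (potential = power per current),
    = kg·m²·s⁻³·A⁻¹.
So V⁻² = kg⁻²·m⁻⁴·s⁶·A².
Combining: Hz·C·V⁻² = s⁻¹ · (s·A) · (kg⁻²·m⁻⁴·s⁶·A²) = kg⁻²·m⁻⁴·s⁶·A³.
The exponent of kg is -2.

-2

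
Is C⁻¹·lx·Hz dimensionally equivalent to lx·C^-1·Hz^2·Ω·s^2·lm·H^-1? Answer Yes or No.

Left side:
  C = s·A.
  So C⁻¹ = s⁻¹·A⁻¹.
  lx = m⁻²·cd.
  Hz = s⁻¹.
  Combining: C⁻¹·lx·Hz = (s⁻¹·A⁻¹) · (m⁻²·cd) · s⁻¹ = m⁻²·s⁻²·A⁻¹·cd.
Right side:
  lx = lm/m² (illuminance = luminous flux per area),
      = m⁻²·cd.
  C = A·s = s·A (charge = current × time).
  So C⁻¹ = s⁻¹·A⁻¹.
  Hz = 1/s = s⁻¹ (frequency is cycles per second).
  So Hz² = s⁻².
  Ω = V/A (resistance = voltage per current),
      = kg·m²·s⁻³·A⁻².
  lm = cd·sr = cd (luminous flux; sr is dimensionless).
  H = Wb/A (inductance = flux per current),
      = kg·m²·s⁻²·A⁻².
  So H⁻¹ = kg⁻¹·m⁻²·s²·A².
  Combining: lx·C⁻¹·Hz²·Ω·s²·lm·H⁻¹ = (m⁻²·cd) · (s⁻¹·A⁻¹) · s⁻² · (kg·m²·s⁻³·A⁻²) · s² · cd · (kg⁻¹·m⁻²·s²·A²) = m⁻²·s⁻²·A⁻¹·cd².
Left is m⁻²·s⁻²·A⁻¹·cd; right is m⁻²·s⁻²·A⁻¹·cd² — different.

No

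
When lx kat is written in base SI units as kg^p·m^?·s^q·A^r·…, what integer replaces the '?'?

lx = lm/m² (illuminance = luminous flux per area),
    = m⁻²·cd.
kat = mol/s = s⁻¹·mol (catalytic activity).
Combining: lx·kat = (m⁻²·cd) · (s⁻¹·mol) = m⁻²·s⁻¹·mol·cd.
The exponent of m is -2.

-2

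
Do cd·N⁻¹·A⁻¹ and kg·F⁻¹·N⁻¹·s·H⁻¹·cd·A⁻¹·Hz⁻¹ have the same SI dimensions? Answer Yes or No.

Left side:
  N = kg·m/s² = kg·m·s⁻² (force = mass × acceleration).
  So N⁻¹ = kg⁻¹·m⁻¹·s².
  Combining: cd·N⁻¹·A⁻¹ = cd · (kg⁻¹·m⁻¹·s²) · A⁻¹ = kg⁻¹·m⁻¹·s²·A⁻¹·cd.
Right side:
  F = C/V (capacitance = charge per voltage),
      = A·s/(kg·m²·s⁻³·A⁻¹) (substituting C and V),
      = kg⁻¹·m⁻²·s⁴·A².
  So F⁻¹ = kg·m²·s⁻⁴·A⁻².
  N = kg·m/s² = kg·m·s⁻² (force = mass × acceleration).
  So N⁻¹ = kg⁻¹·m⁻¹·s².
  H = Wb/A (inductance = flux per current),
      = kg·m²·s⁻²·A⁻².
  So H⁻¹ = kg⁻¹·m⁻²·s²·A².
  Hz = 1/s = s⁻¹ (frequency is cycles per second).
  So Hz⁻¹ = s.
  Combining: kg·F⁻¹·N⁻¹·s·H⁻¹·cd·A⁻¹·Hz⁻¹ = kg · (kg·m²·s⁻⁴·A⁻²) · (kg⁻¹·m⁻¹·s²) · s · (kg⁻¹·m⁻²·s²·A²) · cd · A⁻¹ · s = m⁻¹·s²·A⁻¹·cd.
Left is kg⁻¹·m⁻¹·s²·A⁻¹·cd; right is m⁻¹·s²·A⁻¹·cd — different.

No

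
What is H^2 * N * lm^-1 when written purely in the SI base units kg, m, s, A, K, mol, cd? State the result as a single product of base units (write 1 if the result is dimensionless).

H = Wb/A (inductance = flux per current),
    = kg·m²·s⁻²·A⁻².
So H² = kg²·m⁴·s⁻⁴·A⁻⁴.
N = kg·m/s² = kg·m·s⁻² (force = mass × acceleration).
lm = cd·sr = cd (luminous flux; sr is dimensionless).
So lm⁻¹ = cd⁻¹.
Combining: H²·N·lm⁻¹ = (kg²·m⁴·s⁻⁴·A⁻⁴) · (kg·m·s⁻²) · cd⁻¹ = kg³·m⁵·s⁻⁶·A⁻⁴·cd⁻¹.

kg³·m⁵·s⁻⁶·A⁻⁴·cd⁻¹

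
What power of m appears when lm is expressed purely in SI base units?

lm = cd.
The exponent of m is 0.

0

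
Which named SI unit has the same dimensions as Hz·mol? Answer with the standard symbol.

kat

Hz = s⁻¹.
Combining: Hz·mol = s⁻¹ · mol = s⁻¹·mol.
s⁻¹·mol is the base-SI form of the katal.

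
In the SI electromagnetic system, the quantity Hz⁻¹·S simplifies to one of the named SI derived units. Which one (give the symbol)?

Hz = 1/s = s⁻¹ (frequency is cycles per second).
So Hz⁻¹ = s.
S = 1/Ω (conductance is reciprocal resistance),
    = kg⁻¹·m⁻²·s³·A².
Combining: Hz⁻¹·S = s · (kg⁻¹·m⁻²·s³·A²) = kg⁻¹·m⁻²·s⁴·A².
kg⁻¹·m⁻²·s⁴·A² is the base-SI form of the farad.

F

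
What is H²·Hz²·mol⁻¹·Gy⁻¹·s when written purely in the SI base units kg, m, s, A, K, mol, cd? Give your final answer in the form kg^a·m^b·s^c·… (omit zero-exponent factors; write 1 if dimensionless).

kg²·m²·s⁻³·A⁻⁴·mol⁻¹

H = kg·m²·s⁻²·A⁻².
So H² = kg²·m⁴·s⁻⁴·A⁻⁴.
Hz = s⁻¹.
So Hz² = s⁻².
Gy = m²·s⁻².
So Gy⁻¹ = m⁻²·s².
Combining: H²·Hz²·mol⁻¹·Gy⁻¹·s = (kg²·m⁴·s⁻⁴·A⁻⁴) · s⁻² · mol⁻¹ · (m⁻²·s²) · s = kg²·m²·s⁻³·A⁻⁴·mol⁻¹.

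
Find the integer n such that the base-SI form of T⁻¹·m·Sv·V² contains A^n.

-1

T = kg·s⁻²·A⁻¹.
So T⁻¹ = kg⁻¹·s²·A.
Sv = m²·s⁻².
V = kg·m²·s⁻³·A⁻¹.
So V² = kg²·m⁴·s⁻⁶·A⁻².
Combining: T⁻¹·m·Sv·V² = (kg⁻¹·s²·A) · m · (m²·s⁻²) · (kg²·m⁴·s⁻⁶·A⁻²) = kg·m⁷·s⁻⁶·A⁻¹.
The exponent of A is -1.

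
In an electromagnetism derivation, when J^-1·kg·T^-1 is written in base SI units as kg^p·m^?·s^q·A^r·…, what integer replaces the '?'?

J = N·m (work = force × distance),
    = kg·m²·s⁻².
So J⁻¹ = kg⁻¹·m⁻²·s².
T = Wb/m² (flux density = flux per area),
    = kg·s⁻²·A⁻¹.
So T⁻¹ = kg⁻¹·s²·A.
Combining: J⁻¹·kg·T⁻¹ = (kg⁻¹·m⁻²·s²) · kg · (kg⁻¹·s²·A) = kg⁻¹·m⁻²·s⁴·A.
The exponent of m is -2.

-2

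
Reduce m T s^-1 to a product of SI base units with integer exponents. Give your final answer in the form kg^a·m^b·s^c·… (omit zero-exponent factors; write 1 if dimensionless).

kg·m·s⁻³·A⁻¹

T = kg·s⁻²·A⁻¹.
Combining: m·T·s⁻¹ = m · (kg·s⁻²·A⁻¹) · s⁻¹ = kg·m·s⁻³·A⁻¹.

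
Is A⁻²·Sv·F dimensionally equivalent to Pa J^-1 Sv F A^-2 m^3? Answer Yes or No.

Left side:
  Sv = J/kg (equivalent dose = energy per mass),
      = m²·s⁻².
  F = C/V (capacitance = charge per voltage),
      = A·s/(kg·m²·s⁻³·A⁻¹) (substituting C and V),
      = kg⁻¹·m⁻²·s⁴·A².
  Combining: A⁻²·Sv·F = A⁻² · (m²·s⁻²) · (kg⁻¹·m⁻²·s⁴·A²) = kg⁻¹·s².
Right side:
  Pa = kg·m⁻¹·s⁻².
  J = kg·m²·s⁻².
  So J⁻¹ = kg⁻¹·m⁻²·s².
  Sv = m²·s⁻².
  F = kg⁻¹·m⁻²·s⁴·A².
  Combining: Pa·J⁻¹·Sv·F·A⁻²·m³ = (kg·m⁻¹·s⁻²) · (kg⁻¹·m⁻²·s²) · (m²·s⁻²) · (kg⁻¹·m⁻²·s⁴·A²) · A⁻² · m³ = kg⁻¹·s².
Both reduce to kg⁻¹·s².

Yes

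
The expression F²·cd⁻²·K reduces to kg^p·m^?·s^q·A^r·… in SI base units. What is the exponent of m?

F = kg⁻¹·m⁻²·s⁴·A².
So F² = kg⁻²·m⁻⁴·s⁸·A⁴.
Combining: F²·cd⁻²·K = (kg⁻²·m⁻⁴·s⁸·A⁴) · cd⁻² · K = kg⁻²·m⁻⁴·s⁸·A⁴·K·cd⁻².
The exponent of m is -4.

-4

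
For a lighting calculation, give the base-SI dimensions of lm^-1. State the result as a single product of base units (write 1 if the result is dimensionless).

lm = cd·sr = cd (luminous flux; sr is dimensionless).
So lm⁻¹ = cd⁻¹.

cd⁻¹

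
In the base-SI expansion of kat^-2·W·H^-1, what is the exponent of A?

2

kat = mol/s = s⁻¹·mol (catalytic activity).
So kat⁻² = s²·mol⁻².
W = J/s (power = energy per time),
    = kg·m²·s⁻³.
H = Wb/A (inductance = flux per current),
    = kg·m²·s⁻²·A⁻².
So H⁻¹ = kg⁻¹·m⁻²·s²·A².
Combining: kat⁻²·W·H⁻¹ = (s²·mol⁻²) · (kg·m²·s⁻³) · (kg⁻¹·m⁻²·s²·A²) = s·A²·mol⁻².
The exponent of A is 2.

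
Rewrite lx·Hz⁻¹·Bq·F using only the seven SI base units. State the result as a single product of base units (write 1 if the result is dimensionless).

lx = lm/m² (illuminance = luminous flux per area),
    = m⁻²·cd.
Hz = 1/s = s⁻¹ (frequency is cycles per second).
So Hz⁻¹ = s.
Bq = 1/s = s⁻¹ (activity is decays per second).
F = C/V (capacitance = charge per voltage),
    = A·s/(kg·m²·s⁻³·A⁻¹) (substituting C and V),
    = kg⁻¹·m⁻²·s⁴·A².
Combining: lx·Hz⁻¹·Bq·F = (m⁻²·cd) · s · s⁻¹ · (kg⁻¹·m⁻²·s⁴·A²) = kg⁻¹·m⁻⁴·s⁴·A²·cd.

kg⁻¹·m⁻⁴·s⁴·A²·cd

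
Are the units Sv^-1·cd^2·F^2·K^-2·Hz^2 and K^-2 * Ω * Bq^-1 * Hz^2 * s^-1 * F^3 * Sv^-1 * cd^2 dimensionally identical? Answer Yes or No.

Left side:
  Sv = J/kg (equivalent dose = energy per mass),
      = m²·s⁻².
  So Sv⁻¹ = m⁻²·s².
  F = C/V (capacitance = charge per voltage),
      = A·s/(kg·m²·s⁻³·A⁻¹) (substituting C and V),
      = kg⁻¹·m⁻²·s⁴·A².
  So F² = kg⁻²·m⁻⁴·s⁸·A⁴.
  Hz = 1/s = s⁻¹ (frequency is cycles per second).
  So Hz² = s⁻².
  Combining: Sv⁻¹·cd²·F²·K⁻²·Hz² = (m⁻²·s²) · cd² · (kg⁻²·m⁻⁴·s⁸·A⁴) · K⁻² · s⁻² = kg⁻²·m⁻⁶·s⁸·A⁴·K⁻²·cd².
Right side:
  Ω = kg·m²·s⁻³·A⁻².
  Bq = s⁻¹.
  So Bq⁻¹ = s.
  Hz = s⁻¹.
  So Hz² = s⁻².
  F = kg⁻¹·m⁻²·s⁴·A².
  So F³ = kg⁻³·m⁻⁶·s¹²·A⁶.
  Sv = m²·s⁻².
  So Sv⁻¹ = m⁻²·s².
  Combining: K⁻²·Ω·Bq⁻¹·Hz²·s⁻¹·F³·Sv⁻¹·cd² = K⁻² · (kg·m²·s⁻³·A⁻²) · s · s⁻² · s⁻¹ · (kg⁻³·m⁻⁶·s¹²·A⁶) · (m⁻²·s²) · cd² = kg⁻²·m⁻⁶·s⁹·A⁴·K⁻²·cd².
Left is kg⁻²·m⁻⁶·s⁸·A⁴·K⁻²·cd²; right is kg⁻²·m⁻⁶·s⁹·A⁴·K⁻²·cd² — different.

No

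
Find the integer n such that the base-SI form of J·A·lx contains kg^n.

1

J = kg·m²·s⁻².
lx = m⁻²·cd.
Combining: J·A·lx = (kg·m²·s⁻²) · A · (m⁻²·cd) = kg·s⁻²·A·cd.
The exponent of kg is 1.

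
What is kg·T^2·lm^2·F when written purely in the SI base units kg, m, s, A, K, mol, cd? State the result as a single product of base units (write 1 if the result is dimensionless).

kg²·m⁻²·cd²

T = Wb/m² (flux density = flux per area),
    = kg·s⁻²·A⁻¹.
So T² = kg²·s⁻⁴·A⁻².
lm = cd·sr = cd (luminous flux; sr is dimensionless).
So lm² = cd².
F = C/V (capacitance = charge per voltage),
    = A·s/(kg·m²·s⁻³·A⁻¹) (substituting C and V),
    = kg⁻¹·m⁻²·s⁴·A².
Combining: kg·T²·lm²·F = kg · (kg²·s⁻⁴·A⁻²) · cd² · (kg⁻¹·m⁻²·s⁴·A²) = kg²·m⁻²·cd².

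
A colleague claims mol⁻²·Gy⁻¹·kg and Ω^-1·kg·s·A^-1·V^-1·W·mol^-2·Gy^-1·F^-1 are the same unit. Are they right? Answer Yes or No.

Yes

Left side:
  Gy = J/kg (absorbed dose = energy per mass),
      = m²·s⁻².
  So Gy⁻¹ = m⁻²·s².
  Combining: mol⁻²·Gy⁻¹·kg = mol⁻² · (m⁻²·s²) · kg = kg·m⁻²·s²·mol⁻².
Right side:
  Ω = V/A (resistance = voltage per current),
      = kg·m²·s⁻³·A⁻².
  So Ω⁻¹ = kg⁻¹·m⁻²·s³·A².
  V = W/A (potential = power per current),
      = kg·m²·s⁻³·A⁻¹.
  So V⁻¹ = kg⁻¹·m⁻²·s³·A.
  W = J/s (power = energy per time),
      = kg·m²·s⁻³.
  Gy = J/kg (absorbed dose = energy per mass),
      = m²·s⁻².
  So Gy⁻¹ = m⁻²·s².
  F = C/V (capacitance = charge per voltage),
      = A·s/(kg·m²·s⁻³·A⁻¹) (substituting C and V),
      = kg⁻¹·m⁻²·s⁴·A².
  So F⁻¹ = kg·m²·s⁻⁴·A⁻².
  Combining: Ω⁻¹·kg·s·A⁻¹·V⁻¹·W·mol⁻²·Gy⁻¹·F⁻¹ = (kg⁻¹·m⁻²·s³·A²) · kg · s · A⁻¹ · (kg⁻¹·m⁻²·s³·A) · (kg·m²·s⁻³) · mol⁻² · (m⁻²·s²) · (kg·m²·s⁻⁴·A⁻²) = kg·m⁻²·s²·mol⁻².
Both reduce to kg·m⁻²·s²·mol⁻².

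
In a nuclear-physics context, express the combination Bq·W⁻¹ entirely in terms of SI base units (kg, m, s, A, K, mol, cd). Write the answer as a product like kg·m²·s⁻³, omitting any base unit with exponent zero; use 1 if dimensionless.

kg⁻¹·m⁻²·s²

Bq = 1/s = s⁻¹ (activity is decays per second).
W = J/s (power = energy per time),
    = kg·m²·s⁻³.
So W⁻¹ = kg⁻¹·m⁻²·s³.
Combining: Bq·W⁻¹ = s⁻¹ · (kg⁻¹·m⁻²·s³) = kg⁻¹·m⁻²·s².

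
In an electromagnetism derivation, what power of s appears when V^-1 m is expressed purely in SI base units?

3

V = W/A (potential = power per current),
    = kg·m²·s⁻³·A⁻¹.
So V⁻¹ = kg⁻¹·m⁻²·s³·A.
Combining: V⁻¹·m = (kg⁻¹·m⁻²·s³·A) · m = kg⁻¹·m⁻¹·s³·A.
The exponent of s is 3.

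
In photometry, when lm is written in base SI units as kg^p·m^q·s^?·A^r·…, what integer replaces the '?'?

0

lm = cd.
The exponent of s is 0.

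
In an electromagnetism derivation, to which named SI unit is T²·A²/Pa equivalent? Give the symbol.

N

T = Wb/m² (flux density = flux per area),
    = kg·s⁻²·A⁻¹.
So T² = kg²·s⁻⁴·A⁻².
Pa = N/m² (pressure = force per area),
    = kg·m⁻¹·s⁻².
So Pa⁻¹ = kg⁻¹·m·s².
Combining: T²·A²·Pa⁻¹ = (kg²·s⁻⁴·A⁻²) · A² · (kg⁻¹·m·s²) = kg·m·s⁻².
kg·m·s⁻² is the base-SI form of the newton.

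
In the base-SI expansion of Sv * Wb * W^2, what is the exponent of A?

-1

Sv = m²·s⁻².
Wb = kg·m²·s⁻²·A⁻¹.
W = kg·m²·s⁻³.
So W² = kg²·m⁴·s⁻⁶.
Combining: Sv·Wb·W² = (m²·s⁻²) · (kg·m²·s⁻²·A⁻¹) · (kg²·m⁴·s⁻⁶) = kg³·m⁸·s⁻¹⁰·A⁻¹.
The exponent of A is -1.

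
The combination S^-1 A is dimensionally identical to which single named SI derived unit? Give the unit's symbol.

V

S = kg⁻¹·m⁻²·s³·A².
So S⁻¹ = kg·m²·s⁻³·A⁻².
Combining: S⁻¹·A = (kg·m²·s⁻³·A⁻²) · A = kg·m²·s⁻³·A⁻¹.
kg·m²·s⁻³·A⁻¹ is the base-SI form of the volt.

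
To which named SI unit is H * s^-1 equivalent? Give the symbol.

Ω

H = Wb/A (inductance = flux per current),
    = kg·m²·s⁻²·A⁻².
Combining: H·s⁻¹ = (kg·m²·s⁻²·A⁻²) · s⁻¹ = kg·m²·s⁻³·A⁻².
kg·m²·s⁻³·A⁻² is the base-SI form of the ohm.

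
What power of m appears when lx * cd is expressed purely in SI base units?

lx = lm/m² (illuminance = luminous flux per area),
    = m⁻²·cd.
Combining: lx·cd = (m⁻²·cd) · cd = m⁻²·cd².
The exponent of m is -2.

-2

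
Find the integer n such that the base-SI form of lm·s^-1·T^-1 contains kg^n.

lm = cd·sr = cd (luminous flux; sr is dimensionless).
T = Wb/m² (flux density = flux per area),
    = kg·s⁻²·A⁻¹.
So T⁻¹ = kg⁻¹·s²·A.
Combining: lm·s⁻¹·T⁻¹ = cd · s⁻¹ · (kg⁻¹·s²·A) = kg⁻¹·s·A·cd.
The exponent of kg is -1.

-1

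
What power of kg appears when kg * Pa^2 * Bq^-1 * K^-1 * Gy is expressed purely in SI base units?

3

Pa = N/m² (pressure = force per area),
    = kg·m⁻¹·s⁻².
So Pa² = kg²·m⁻²·s⁻⁴.
Bq = 1/s = s⁻¹ (activity is decays per second).
So Bq⁻¹ = s.
Gy = J/kg (absorbed dose = energy per mass),
    = m²·s⁻².
Combining: kg·Pa²·Bq⁻¹·K⁻¹·Gy = kg · (kg²·m⁻²·s⁻⁴) · s · K⁻¹ · (m²·s⁻²) = kg³·s⁻⁵·K⁻¹.
The exponent of kg is 3.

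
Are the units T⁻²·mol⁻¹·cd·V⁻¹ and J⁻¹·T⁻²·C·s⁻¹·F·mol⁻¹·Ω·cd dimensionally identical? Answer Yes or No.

Yes

Left side:
  T = kg·s⁻²·A⁻¹.
  So T⁻² = kg⁻²·s⁴·A².
  V = kg·m²·s⁻³·A⁻¹.
  So V⁻¹ = kg⁻¹·m⁻²·s³·A.
  Combining: T⁻²·mol⁻¹·cd·V⁻¹ = (kg⁻²·s⁴·A²) · mol⁻¹ · cd · (kg⁻¹·m⁻²·s³·A) = kg⁻³·m⁻²·s⁷·A³·mol⁻¹·cd.
Right side:
  J = N·m (work = force × distance),
      = kg·m²·s⁻².
  So J⁻¹ = kg⁻¹·m⁻²·s².
  T = Wb/m² (flux density = flux per area),
      = kg·s⁻²·A⁻¹.
  So T⁻² = kg⁻²·s⁴·A².
  C = A·s = s·A (charge = current × time).
  F = C/V (capacitance = charge per voltage),
      = A·s/(kg·m²·s⁻³·A⁻¹) (substituting C and V),
      = kg⁻¹·m⁻²·s⁴·A².
  Ω = V/A (resistance = voltage per current),
      = kg·m²·s⁻³·A⁻².
  Combining: J⁻¹·T⁻²·C·s⁻¹·F·mol⁻¹·Ω·cd = (kg⁻¹·m⁻²·s²) · (kg⁻²·s⁴·A²) · (s·A) · s⁻¹ · (kg⁻¹·m⁻²·s⁴·A²) · mol⁻¹ · (kg·m²·s⁻³·A⁻²) · cd = kg⁻³·m⁻²·s⁷·A³·mol⁻¹·cd.
Both reduce to kg⁻³·m⁻²·s⁷·A³·mol⁻¹·cd.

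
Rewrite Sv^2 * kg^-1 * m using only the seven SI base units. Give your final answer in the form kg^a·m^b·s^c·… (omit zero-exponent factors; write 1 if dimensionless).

kg⁻¹·m⁵·s⁻⁴

Sv = m²·s⁻².
So Sv² = m⁴·s⁻⁴.
Combining: Sv²·kg⁻¹·m = (m⁴·s⁻⁴) · kg⁻¹ · m = kg⁻¹·m⁵·s⁻⁴.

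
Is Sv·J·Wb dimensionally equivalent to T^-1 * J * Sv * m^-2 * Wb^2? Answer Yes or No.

Yes

Left side:
  Sv = J/kg (equivalent dose = energy per mass),
      = m²·s⁻².
  J = N·m (work = force × distance),
      = kg·m²·s⁻².
  Wb = V·s (flux: a volt is a weber per second),
      = kg·m²·s⁻²·A⁻¹.
  Combining: Sv·J·Wb = (m²·s⁻²) · (kg·m²·s⁻²) · (kg·m²·s⁻²·A⁻¹) = kg²·m⁶·s⁻⁶·A⁻¹.
Right side:
  T = kg·s⁻²·A⁻¹.
  So T⁻¹ = kg⁻¹·s²·A.
  J = kg·m²·s⁻².
  Sv = m²·s⁻².
  Wb = kg·m²·s⁻²·A⁻¹.
  So Wb² = kg²·m⁴·s⁻⁴·A⁻².
  Combining: T⁻¹·J·Sv·m⁻²·Wb² = (kg⁻¹·s²·A) · (kg·m²·s⁻²) · (m²·s⁻²) · m⁻² · (kg²·m⁴·s⁻⁴·A⁻²) = kg²·m⁶·s⁻⁶·A⁻¹.
Both reduce to kg²·m⁶·s⁻⁶·A⁻¹.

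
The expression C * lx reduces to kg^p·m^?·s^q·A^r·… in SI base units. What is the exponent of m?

C = s·A.
lx = m⁻²·cd.
Combining: C·lx = (s·A) · (m⁻²·cd) = m⁻²·s·A·cd.
The exponent of m is -2.

-2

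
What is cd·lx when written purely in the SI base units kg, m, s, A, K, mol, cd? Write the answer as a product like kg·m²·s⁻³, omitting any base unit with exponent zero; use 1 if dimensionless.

m⁻²·cd²

lx = lm/m² (illuminance = luminous flux per area),
    = m⁻²·cd.
Combining: cd·lx = cd · (m⁻²·cd) = m⁻²·cd².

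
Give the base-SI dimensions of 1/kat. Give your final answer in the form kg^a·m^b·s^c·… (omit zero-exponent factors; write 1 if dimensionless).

kat = mol/s = s⁻¹·mol (catalytic activity).
So kat⁻¹ = s·mol⁻¹.

s·mol⁻¹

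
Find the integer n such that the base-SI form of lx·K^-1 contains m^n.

-2

lx = lm/m² (illuminance = luminous flux per area),
    = m⁻²·cd.
Combining: lx·K⁻¹ = (m⁻²·cd) · K⁻¹ = m⁻²·K⁻¹·cd.
The exponent of m is -2.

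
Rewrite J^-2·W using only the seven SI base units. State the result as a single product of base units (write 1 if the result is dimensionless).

kg⁻¹·m⁻²·s

J = N·m (work = force × distance),
    = kg·m²·s⁻².
So J⁻² = kg⁻²·m⁻⁴·s⁴.
W = J/s (power = energy per time),
    = kg·m²·s⁻³.
Combining: J⁻²·W = (kg⁻²·m⁻⁴·s⁴) · (kg·m²·s⁻³) = kg⁻¹·m⁻²·s.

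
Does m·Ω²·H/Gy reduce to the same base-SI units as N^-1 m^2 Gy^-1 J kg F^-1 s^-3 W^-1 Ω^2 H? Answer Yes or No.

No

Left side:
  Gy = m²·s⁻².
  So Gy⁻¹ = m⁻²·s².
  Ω = kg·m²·s⁻³·A⁻².
  So Ω² = kg²·m⁴·s⁻⁶·A⁻⁴.
  H = kg·m²·s⁻²·A⁻².
  Combining: m·Gy⁻¹·Ω²·H = m · (m⁻²·s²) · (kg²·m⁴·s⁻⁶·A⁻⁴) · (kg·m²·s⁻²·A⁻²) = kg³·m⁵·s⁻⁶·A⁻⁶.
Right side:
  N = kg·m·s⁻².
  So N⁻¹ = kg⁻¹·m⁻¹·s².
  Gy = m²·s⁻².
  So Gy⁻¹ = m⁻²·s².
  J = kg·m²·s⁻².
  F = kg⁻¹·m⁻²·s⁴·A².
  So F⁻¹ = kg·m²·s⁻⁴·A⁻².
  W = kg·m²·s⁻³.
  So W⁻¹ = kg⁻¹·m⁻²·s³.
  Ω = kg·m²·s⁻³·A⁻².
  So Ω² = kg²·m⁴·s⁻⁶·A⁻⁴.
  H = kg·m²·s⁻²·A⁻².
  Combining: N⁻¹·m²·Gy⁻¹·J·kg·F⁻¹·s⁻³·W⁻¹·Ω²·H = (kg⁻¹·m⁻¹·s²) · m² · (m⁻²·s²) · (kg·m²·s⁻²) · kg · (kg·m²·s⁻⁴·A⁻²) · s⁻³ · (kg⁻¹·m⁻²·s³) · (kg²·m⁴·s⁻⁶·A⁻⁴) · (kg·m²·s⁻²·A⁻²) = kg⁴·m⁷·s⁻¹⁰·A⁻⁸.
Left is kg³·m⁵·s⁻⁶·A⁻⁶; right is kg⁴·m⁷·s⁻¹⁰·A⁻⁸ — different.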